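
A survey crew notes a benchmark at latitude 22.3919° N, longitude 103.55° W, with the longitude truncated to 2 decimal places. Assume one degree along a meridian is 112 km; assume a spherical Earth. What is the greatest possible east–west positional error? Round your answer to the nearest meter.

1036 meters

Truncating at 2 decimal places can drop up to a full unit in the last place, so the longitude may be off by as much as 0.01°.
Parallels shrink by cos φ, so at 22.3919° a degree of longitude is 112000 × 0.9246 ≈ 103555 m.
East–west error: 0.01° × 103555 m/° ≈ 1035.55 m.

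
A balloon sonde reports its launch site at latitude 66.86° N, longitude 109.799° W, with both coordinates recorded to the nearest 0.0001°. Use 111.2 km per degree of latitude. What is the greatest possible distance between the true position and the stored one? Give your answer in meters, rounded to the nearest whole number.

6 meters

Rounding to 4 decimal places leaves each coordinate within ±5e-05° of the true value.
N–S: 5e-05° × 111200 m/° = 5.56 m.
E–W at 66.86°: 5e-05° × 111200 × cos 66.86° = 5e-05 × 111200 × 0.3930 ≈ 2.18496 m.
Combining orthogonally: (5.56² + 2.18496²)^½ ≈ 5.97392 m.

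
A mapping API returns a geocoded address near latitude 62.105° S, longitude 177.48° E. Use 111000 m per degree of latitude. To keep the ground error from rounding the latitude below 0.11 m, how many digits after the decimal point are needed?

6

One degree of latitude covers 111000 m.
Rounding to N decimal places gives at most 0.5 × 10⁻ᴺ degrees of error, i.e. 0.5 × 10⁻ᴺ × 111000 m.
Need 0.5 × 111000 × 10⁻ᴺ ≤ 0.11 → 10⁻ᴺ ≤ 1.982e-06, so N ≥ 5.70.
N = 5 would give 0.555 m (too coarse); N = 6 gives 0.0555 m ≤ 0.11 m.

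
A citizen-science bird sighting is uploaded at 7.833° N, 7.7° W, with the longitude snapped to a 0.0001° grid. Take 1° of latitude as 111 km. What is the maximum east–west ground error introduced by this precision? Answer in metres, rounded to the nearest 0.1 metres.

5.5 metres

With a 0.0001° grid the true value lies within half a step, ±0.0001°/2 = ±5e-05°, of the stored one.
At latitude 7.833° a degree of longitude spans 111000 m × cos 7.833° = 111000 × 0.9907 ≈ 109964 m.
Maximum E–W displacement: 5e-05 × 109964 = 5.49822 m.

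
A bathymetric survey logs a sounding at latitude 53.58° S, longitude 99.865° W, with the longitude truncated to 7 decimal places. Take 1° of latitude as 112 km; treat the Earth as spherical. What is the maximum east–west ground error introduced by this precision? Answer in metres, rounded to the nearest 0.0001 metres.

0.0066 metres

Truncating at 7 decimal places can drop up to a full unit in the last place, so the longitude may be off by as much as 1e-07°.
At latitude 53.58° a degree of longitude spans 112000 m × cos 53.58° = 112000 × 0.5937 ≈ 66494.4 m.
So at most 1e-07° × 66494.4 ≈ 0.00664944 m east–west.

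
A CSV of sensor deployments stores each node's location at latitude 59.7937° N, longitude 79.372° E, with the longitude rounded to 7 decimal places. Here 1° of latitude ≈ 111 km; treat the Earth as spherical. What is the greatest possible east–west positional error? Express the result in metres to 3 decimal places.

Rounding to 7 decimal places leaves the longitude within ±5e-08° of the true value.
One degree of longitude at 59.7937° is 111000 × cos 59.7937° ≈ 111000 × 0.5031 = 55845.8 m.
East–west error: 5e-08° × 55845.8 m/° ≈ 0.00279229 m.

0.003 metres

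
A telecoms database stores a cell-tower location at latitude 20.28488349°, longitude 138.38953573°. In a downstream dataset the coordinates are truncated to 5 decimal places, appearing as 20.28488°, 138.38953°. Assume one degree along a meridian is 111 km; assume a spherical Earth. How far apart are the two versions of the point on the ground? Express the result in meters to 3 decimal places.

Δlat = 20.28488349 − 20.28488 = +0.00000349°; Δlon = 138.38953573 − 138.38953 = +0.00000573°.
North–south shift: 0.00000349 × 111000 = 0.38739 m.
East–west at this latitude: 0.00000573° × 111000 × cos 20.2849° ≈ 0.00000573 × 104116 = 0.596584 m.
Combined displacement = (0.38739² + 0.596584²)^½ ≈ 0.711325 m.

0.711 meters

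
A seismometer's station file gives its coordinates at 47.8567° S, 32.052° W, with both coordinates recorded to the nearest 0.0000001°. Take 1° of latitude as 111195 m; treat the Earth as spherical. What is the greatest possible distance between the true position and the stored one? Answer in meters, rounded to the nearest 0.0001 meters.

Rounding to 7 decimal places leaves each coordinate within ±5e-08° of the true value.
North–south component: 5e-08° × 111195 = 0.00555975 m.
E–W at 47.8567°: 5e-08° × 111195 × cos 47.8567° = 5e-08 × 111195 × 0.6710 ≈ 0.00373052 m.
Worst case both components are at the extreme and orthogonal: √(0.00555975² + 0.00373052²) ≈ 0.00669534 m.

0.0067 meters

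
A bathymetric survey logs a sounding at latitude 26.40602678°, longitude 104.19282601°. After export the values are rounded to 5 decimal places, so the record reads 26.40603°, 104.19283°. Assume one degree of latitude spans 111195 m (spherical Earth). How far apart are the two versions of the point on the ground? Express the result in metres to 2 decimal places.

The latitude changed by -0.00000322° and the longitude by -0.00000399°.
N–S: -0.00000322° × 111195 m/° = -0.358048 m.
E–W at 26.406°: -0.00000399° × 111195 × cos 26.406° = -0.00000399 × 111195 × 0.8957 ≈ -0.397378 m.
Distance: √(0.358048² + 0.397378²) ≈ 0.53489 m.

0.53 metres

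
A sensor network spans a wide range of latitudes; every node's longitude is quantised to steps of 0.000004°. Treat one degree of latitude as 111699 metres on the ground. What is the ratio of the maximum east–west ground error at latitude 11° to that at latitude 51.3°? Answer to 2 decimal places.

With a 0.000004° grid the true value lies within half a step, ±0.000004°/2 = ±2e-06°, of the stored one.
At 11°: 2e-06° × 111699 × cos 11° = 2e-06 × 111699 × 0.9816 ≈ 0.21929 m.
At 51.3°: 2e-06° × 111699 × cos 51.3° = 2e-06 × 111699 × 0.6252 ≈ 0.13968 m.
Ratio: 0.21929 / 0.13968 = cos 11° / cos 51.3° ≈ 1.5700.

1.57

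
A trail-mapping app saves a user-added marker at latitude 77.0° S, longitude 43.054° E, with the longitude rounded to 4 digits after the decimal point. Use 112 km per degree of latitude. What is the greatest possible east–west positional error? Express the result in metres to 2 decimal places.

1.26 metres

Rounding to 4 decimal places leaves the longitude within ±5e-05° of the true value.
One degree of longitude at 77° is 112000 × cos 77° ≈ 112000 × 0.2250 = 25194.5 m.
So at most 5e-05° × 25194.5 ≈ 1.25973 m east–west.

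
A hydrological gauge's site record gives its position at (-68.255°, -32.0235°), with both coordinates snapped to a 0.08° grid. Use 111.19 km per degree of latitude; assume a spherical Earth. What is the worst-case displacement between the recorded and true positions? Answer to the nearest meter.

With a 0.08° grid the true value lies within half a step, ±0.08°/2 = ±0.04°, of the stored one.
N–S: 0.04° × 111190 m/° = 4447.6 m.
Longitude error → 0.04 × 111190 × cos 68.255° = 0.04 × 111190 × 0.3705 ≈ 1647.73 m.
Combining orthogonally: (4447.6² + 1647.73²)^½ ≈ 4743.01 m.

4743 meters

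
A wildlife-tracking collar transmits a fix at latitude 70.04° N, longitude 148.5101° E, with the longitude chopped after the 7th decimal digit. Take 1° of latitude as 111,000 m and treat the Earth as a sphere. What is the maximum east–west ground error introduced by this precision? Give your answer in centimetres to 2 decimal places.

Truncating at 7 decimal places can drop up to a full unit in the last place, so the longitude may be off by as much as 1e-07°.
Parallels shrink by cos φ, so at 70.04° a degree of longitude is 111000 × 0.3414 ≈ 37891.4 m.
Maximum E–W displacement: 1e-07 × 37891.4 = 0.00378914 m.
That is 0.00378914 m = 0.37891 cm.

0.38 centimetres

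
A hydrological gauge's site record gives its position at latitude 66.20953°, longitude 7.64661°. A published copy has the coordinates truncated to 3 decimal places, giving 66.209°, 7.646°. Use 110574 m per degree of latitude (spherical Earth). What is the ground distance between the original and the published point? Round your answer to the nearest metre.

65 metres

Δlat = 66.20953 − 66.209 = +0.00053°; Δlon = 7.64661 − 7.646 = +0.00061°.
N–S: 0.00053° × 110574 m/° = 58.6042 m.
East–west at this latitude: 0.00061° × 110574 × cos 66.209° ≈ 0.00061 × 44605.7 = 27.2095 m.
Distance: √(58.6042² + 27.2095²) ≈ 64.6128 m.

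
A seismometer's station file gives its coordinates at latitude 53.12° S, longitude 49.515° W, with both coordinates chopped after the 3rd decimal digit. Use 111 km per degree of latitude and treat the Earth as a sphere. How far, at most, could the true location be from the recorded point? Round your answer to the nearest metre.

129 metres

Truncating at 3 decimal places can drop up to a full unit in the last place, so each coordinate may be off by as much as 0.001°.
North–south component: 0.001° × 111000 = 111 m.
Longitude error → 0.001 × 111000 × cos 53.12° = 0.001 × 111000 × 0.6001 ≈ 66.6157 m.
Combining orthogonally: (111² + 66.6157²)^½ ≈ 129.455 m.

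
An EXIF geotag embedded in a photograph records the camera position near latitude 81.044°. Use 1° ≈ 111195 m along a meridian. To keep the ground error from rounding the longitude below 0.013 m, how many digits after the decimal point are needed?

6 decimal places

At 81.044° one degree of longitude covers 111195 × cos 81.044° ≈ 111195 × 0.1557 ≈ 17310.4 m.
Rounding to N decimal places gives at most 0.5 × 10⁻ᴺ degrees of error, i.e. 0.5 × 10⁻ᴺ × 17310.4 m.
Setting 8655.19 × 10⁻ᴺ ≤ 0.013 gives 10ᴺ ≥ 6.658e+05, i.e. N ≥ 5.82.
N = 5 would give 0.0866 m (too coarse); N = 6 gives 0.00866 m ≤ 0.013 m.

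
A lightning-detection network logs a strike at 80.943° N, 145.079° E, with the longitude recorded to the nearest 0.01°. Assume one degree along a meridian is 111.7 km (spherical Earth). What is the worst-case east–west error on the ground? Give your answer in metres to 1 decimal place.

Rounding to 2 decimal places leaves the longitude within ±0.005° of the true value.
Parallels shrink by cos φ, so at 80.943° a degree of longitude is 111700 × 0.1574 ≈ 17583.5 m.
East–west error: 0.005° × 17583.5 m/° ≈ 87.9174 m.

87.9 metres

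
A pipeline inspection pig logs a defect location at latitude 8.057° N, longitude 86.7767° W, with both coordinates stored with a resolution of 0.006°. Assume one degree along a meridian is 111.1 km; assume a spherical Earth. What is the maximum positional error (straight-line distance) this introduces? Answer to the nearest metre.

With a 0.006° grid the true value lies within half a step, ±0.006°/2 = ±0.003°, of the stored one.
N–S: 0.003° × 111100 m/° = 333.3 m.
Longitude error → 0.003 × 111100 × cos 8.057° = 0.003 × 111100 × 0.9901 ≈ 330.01 m.
Combining orthogonally: (333.3² + 330.01²)^½ ≈ 469.037 m.

469 metres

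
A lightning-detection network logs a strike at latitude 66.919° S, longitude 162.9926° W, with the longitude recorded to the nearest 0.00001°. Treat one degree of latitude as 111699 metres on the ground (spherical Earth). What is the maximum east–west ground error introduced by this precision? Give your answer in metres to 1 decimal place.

0.2 metres

Rounding to 5 decimal places leaves the longitude within ±5e-06° of the true value.
At latitude 66.919° a degree of longitude spans 111699 m × cos 66.919° = 111699 × 0.3920 ≈ 43789.6 m.
So at most 5e-06° × 43789.6 ≈ 0.218948 m east–west.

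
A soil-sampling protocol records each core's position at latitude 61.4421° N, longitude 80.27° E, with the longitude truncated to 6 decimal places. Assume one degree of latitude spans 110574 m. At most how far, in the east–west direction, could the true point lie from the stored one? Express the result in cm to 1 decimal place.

Truncating at 6 decimal places can drop up to a full unit in the last place, so the longitude may be off by as much as 1e-06°.
Parallels shrink by cos φ, so at 61.4421° a degree of longitude is 110574 × 0.4780 ≈ 52859.5 m.
East–west error: 1e-06° × 52859.5 m/° ≈ 0.0528595 m.
That is 0.0528595 m = 5.286 cm.

5.3 cm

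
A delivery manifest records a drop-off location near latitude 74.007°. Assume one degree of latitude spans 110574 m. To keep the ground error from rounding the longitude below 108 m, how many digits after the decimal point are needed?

3 decimal places

At 74.007° one degree of longitude covers 110574 × cos 74.007° ≈ 110574 × 0.2755 ≈ 30465.3 m.
With N decimal places the half-ulp bound is 0.5·10⁻ᴺ°, or 0.5·10⁻ᴺ × 30465.3 m on the ground.
Need 0.5 × 30465.3 × 10⁻ᴺ ≤ 108 → 10⁻ᴺ ≤ 7.090e-03, so N ≥ 2.15.
At 2 places the error can reach 152 m, but 3 places keeps it to 15.2 m.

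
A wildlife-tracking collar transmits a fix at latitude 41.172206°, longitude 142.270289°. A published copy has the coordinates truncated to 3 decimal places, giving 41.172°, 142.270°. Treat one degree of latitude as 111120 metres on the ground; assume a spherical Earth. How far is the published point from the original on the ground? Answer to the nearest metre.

The latitude changed by +0.000206° and the longitude by +0.000289°.
N–S: 0.000206° × 111120 m/° = 22.8907 m.
E–W at 41.172°: 0.000289° × 111120 × cos 41.172° = 0.000289 × 111120 × 0.7527 ≈ 24.1731 m.
Hypotenuse of the two orthogonal shifts: √(22.8907² + 24.1731²) = 33.2915 m.

33 metres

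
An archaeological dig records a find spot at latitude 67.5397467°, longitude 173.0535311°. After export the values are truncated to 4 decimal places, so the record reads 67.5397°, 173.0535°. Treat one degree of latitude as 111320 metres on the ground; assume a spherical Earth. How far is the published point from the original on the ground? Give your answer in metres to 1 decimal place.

The latitude changed by +0.0000467° and the longitude by +0.0000311°.
N–S: 0.0000467° × 111320 m/° = 5.19864 m.
E–W at 67.5397°: 0.0000311° × 111320 × cos 67.5397° = 0.0000311 × 111320 × 0.3820 ≈ 1.32265 m.
Hypotenuse of the two orthogonal shifts: √(5.19864² + 1.32265²) = 5.36426 m.

5.4 metres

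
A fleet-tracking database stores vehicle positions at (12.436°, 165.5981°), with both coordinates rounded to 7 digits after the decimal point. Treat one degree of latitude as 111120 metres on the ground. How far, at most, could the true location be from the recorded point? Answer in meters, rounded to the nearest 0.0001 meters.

Rounding to 7 decimal places leaves each coordinate within ±5e-08° of the true value.
N–S: 5e-08° × 111120 m/° = 0.005556 m.
Longitude error → 5e-08 × 111120 × cos 12.436° = 5e-08 × 111120 × 0.9765 ≈ 0.00542564 m.
Worst case both components are at the extreme and orthogonal: √(0.005556² + 0.00542564²) ≈ 0.00776574 m.

0.0078 meters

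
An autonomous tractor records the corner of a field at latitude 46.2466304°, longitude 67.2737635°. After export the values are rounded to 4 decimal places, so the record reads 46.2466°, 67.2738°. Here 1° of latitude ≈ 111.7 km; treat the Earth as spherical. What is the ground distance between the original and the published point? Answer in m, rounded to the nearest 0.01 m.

4.41 m

The latitude changed by +0.0000304° and the longitude by -0.0000365°.
North–south shift: 0.0000304 × 111700 = 3.39568 m.
East–west at this latitude: -0.0000365° × 111700 × cos 46.2466° ≈ -0.0000365 × 77246.8 = -2.81951 m.
Distance: √(3.39568² + 2.81951²) ≈ 4.41365 m.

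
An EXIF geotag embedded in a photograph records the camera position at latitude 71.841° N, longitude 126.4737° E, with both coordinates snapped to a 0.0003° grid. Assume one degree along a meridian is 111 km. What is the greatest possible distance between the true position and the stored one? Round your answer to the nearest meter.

With a 0.0003° grid the true value lies within half a step, ±0.0003°/2 = ±0.00015°, of the stored one.
Latitude error → 0.00015 × 111000 = 16.65 m along the meridian.
Longitude error → 0.00015 × 111000 × cos 71.841° = 0.00015 × 111000 × 0.3117 ≈ 5.18906 m.
Combining orthogonally: (16.65² + 5.18906²)^½ ≈ 17.4399 m.

17 meters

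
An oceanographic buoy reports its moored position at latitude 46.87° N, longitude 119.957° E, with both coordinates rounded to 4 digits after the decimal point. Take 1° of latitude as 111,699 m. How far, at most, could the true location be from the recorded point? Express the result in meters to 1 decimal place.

6.8 meters

Rounding to 4 decimal places leaves each coordinate within ±5e-05° of the true value.
North–south component: 5e-05° × 111699 = 5.58495 m.
E–W at 46.87°: 5e-05° × 111699 × cos 46.87° = 5e-05 × 111699 × 0.6837 ≈ 3.81818 m.
Combining orthogonally: (5.58495² + 3.81818²)^½ ≈ 6.76537 m.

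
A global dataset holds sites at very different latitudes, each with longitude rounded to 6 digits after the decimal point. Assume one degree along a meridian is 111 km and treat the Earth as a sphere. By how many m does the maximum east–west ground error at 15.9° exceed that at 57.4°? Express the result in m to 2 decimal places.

Rounding to 6 decimal places leaves the longitude within ±5e-07° of the true value.
At 15.9°: 5e-07° × 111000 × cos 15.9° = 5e-07 × 111000 × 0.9617 ≈ 0.053377 m.
Error at 57.4° = 5e-07° × 111000 × cos 57.4° ≈ 0.0555 × 0.5388 = 0.029902 m.
So the lower-latitude error exceeds the higher by 0.053377 − 0.029902 = 0.023475 m.

0.02 m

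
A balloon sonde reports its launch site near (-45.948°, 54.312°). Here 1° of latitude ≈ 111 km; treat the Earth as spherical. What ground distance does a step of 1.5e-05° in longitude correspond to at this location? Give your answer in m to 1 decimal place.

1.2 m

At 45.948° a degree of longitude is 111000 × cos 45.948° ≈ 77179.5 m, so 1.5e-05° corresponds to 1.15769 m.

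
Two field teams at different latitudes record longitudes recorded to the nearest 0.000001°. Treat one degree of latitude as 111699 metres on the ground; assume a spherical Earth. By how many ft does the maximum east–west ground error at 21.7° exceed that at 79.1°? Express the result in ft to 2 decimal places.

Rounding to 6 decimal places leaves the longitude within ±5e-07° of the true value.
At 21.7°: 5e-07° × 111699 × cos 21.7° = 5e-07 × 111699 × 0.9291 ≈ 0.051892 m.
Error at 79.1° = 5e-07° × 111699 × cos 79.1° ≈ 0.055849 × 0.1891 = 0.010561 m.
Difference: 0.051892 − 0.010561 = 0.041331 m.
Converting: 0.0413307 m × 3.2808 ft/m ≈ 0.1356 ft.

0.14 ft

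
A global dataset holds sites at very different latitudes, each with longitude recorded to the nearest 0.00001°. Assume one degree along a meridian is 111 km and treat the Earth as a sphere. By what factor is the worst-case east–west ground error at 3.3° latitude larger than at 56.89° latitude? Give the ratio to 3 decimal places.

1.828

Rounding to 5 decimal places leaves the longitude within ±5e-06° of the true value.
At 3.3°: 5e-06° × 111000 × cos 3.3° = 5e-06 × 111000 × 0.9983 ≈ 0.55408 m.
Error at 56.89° = 5e-06° × 111000 × cos 56.89° ≈ 0.555 × 0.5462 = 0.30317 m.
Ratio: 0.55408 / 0.30317 = cos 3.3° / cos 56.89° ≈ 1.8276.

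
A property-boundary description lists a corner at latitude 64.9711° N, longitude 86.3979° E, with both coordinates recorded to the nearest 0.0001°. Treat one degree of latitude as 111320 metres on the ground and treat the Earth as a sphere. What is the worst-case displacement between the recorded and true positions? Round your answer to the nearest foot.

20 feet

Rounding to 4 decimal places leaves each coordinate within ±5e-05° of the true value.
N–S: 5e-05° × 111320 m/° = 5.566 m.
Longitude error → 5e-05 × 111320 × cos 64.9711° = 5e-05 × 111320 × 0.4231 ≈ 2.35484 m.
The two errors are perpendicular, so the maximum displacement is √(5.566² + 2.35484²) ≈ 6.04364 m.
In feet: 6.04364 m ÷ 0.3048 ≈ 19.828 ft.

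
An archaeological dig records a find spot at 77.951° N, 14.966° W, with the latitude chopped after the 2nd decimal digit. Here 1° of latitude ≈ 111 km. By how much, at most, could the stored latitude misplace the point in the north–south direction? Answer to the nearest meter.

Truncating at 2 decimal places can drop up to a full unit in the last place, so the latitude may be off by as much as 0.01°.
North–south distance: 0.01° × 111000 m/° = 1110 m.

1110 meters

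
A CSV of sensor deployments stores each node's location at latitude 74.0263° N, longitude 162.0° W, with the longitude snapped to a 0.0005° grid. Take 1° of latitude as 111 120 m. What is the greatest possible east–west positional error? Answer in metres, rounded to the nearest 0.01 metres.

7.64 metres

With a 0.0005° grid the true value lies within half a step, ±0.0005°/2 = ±0.00025°, of the stored one.
At latitude 74.0263° a degree of longitude spans 111120 m × cos 74.0263° = 111120 × 0.2752 ≈ 30579.8 m.
So at most 0.00025° × 30579.8 ≈ 7.64495 m east–west.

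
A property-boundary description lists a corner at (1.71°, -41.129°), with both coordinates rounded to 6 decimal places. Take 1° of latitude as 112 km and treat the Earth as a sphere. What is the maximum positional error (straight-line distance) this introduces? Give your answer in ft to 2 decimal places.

Rounding to 6 decimal places leaves each coordinate within ±5e-07° of the true value.
N–S: 5e-07° × 112000 m/° = 0.056 m.
East–west component at 1.71°: 5e-07° × 112000 × cos 1.71° ≈ 5e-07 × 111950 ≈ 0.0559751 m.
The two errors are perpendicular, so the maximum displacement is √(0.056² + 0.0559751²) ≈ 0.0791783 m.
In feet: 0.0791783 m ÷ 0.3048 ≈ 0.25977 ft.

0.26 ft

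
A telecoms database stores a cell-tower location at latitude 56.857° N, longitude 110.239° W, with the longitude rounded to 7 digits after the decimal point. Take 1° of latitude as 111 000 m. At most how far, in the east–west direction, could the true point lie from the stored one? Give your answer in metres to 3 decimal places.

Rounding to 7 decimal places leaves the longitude within ±5e-08° of the true value.
One degree of longitude at 56.857° is 111000 × cos 56.857° ≈ 111000 × 0.5467 = 60687.1 m.
Maximum E–W displacement: 5e-08 × 60687.1 = 0.00303435 m.

0.003 metres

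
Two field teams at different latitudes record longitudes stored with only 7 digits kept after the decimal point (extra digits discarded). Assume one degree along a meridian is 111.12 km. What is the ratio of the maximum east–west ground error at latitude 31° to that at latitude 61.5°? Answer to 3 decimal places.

1.796

Truncating at 7 decimal places can drop up to a full unit in the last place, so the longitude may be off by as much as 1e-07°.
Error at 31° = 1e-07° × 111120 × cos 31° ≈ 0.011112 × 0.8572 = 0.0095248 m.
Error at 61.5° = 1e-07° × 111120 × cos 61.5° ≈ 0.011112 × 0.4772 = 0.0053022 m.
Ratio: 0.0095248 / 0.0053022 = cos 31° / cos 61.5° ≈ 1.7964.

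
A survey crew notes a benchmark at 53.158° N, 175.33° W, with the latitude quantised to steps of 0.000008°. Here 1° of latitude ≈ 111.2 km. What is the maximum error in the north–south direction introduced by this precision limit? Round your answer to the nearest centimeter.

With a 0.000008° grid the true value lies within half a step, ±0.000008°/2 = ±4e-06°, of the stored one.
So the N–S error is at most 4e-06 × 111200 = 0.4448 m.
That is 0.4448 m = 44.48 cm.

44 centimeters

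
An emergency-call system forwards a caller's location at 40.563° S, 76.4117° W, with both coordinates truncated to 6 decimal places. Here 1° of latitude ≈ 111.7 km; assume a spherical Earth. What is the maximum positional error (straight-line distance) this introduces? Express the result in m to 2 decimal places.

0.14 m

Truncating at 6 decimal places can drop up to a full unit in the last place, so each coordinate may be off by as much as 1e-06°.
Latitude error → 1e-06 × 111700 = 0.1117 m along the meridian.
E–W at 40.563°: 1e-06° × 111700 × cos 40.563° = 1e-06 × 111700 × 0.7597 ≈ 0.0848575 m.
The two errors are perpendicular, so the maximum displacement is √(0.1117² + 0.0848575²) ≈ 0.140277 m.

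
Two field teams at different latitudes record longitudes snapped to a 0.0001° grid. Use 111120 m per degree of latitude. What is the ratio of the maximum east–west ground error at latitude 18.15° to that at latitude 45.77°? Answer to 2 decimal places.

1.36

With a 0.0001° grid the true value lies within half a step, ±0.0001°/2 = ±5e-05°, of the stored one.
At 18.15°: 5e-05° × 111120 × cos 18.15° = 5e-05 × 111120 × 0.9502 ≈ 5.2796 m.
Error at 45.77° = 5e-05° × 111120 × cos 45.77° ≈ 5.556 × 0.6975 = 3.8755 m.
Ratio: 5.2796 / 3.8755 = cos 18.15° / cos 45.77° ≈ 1.3623.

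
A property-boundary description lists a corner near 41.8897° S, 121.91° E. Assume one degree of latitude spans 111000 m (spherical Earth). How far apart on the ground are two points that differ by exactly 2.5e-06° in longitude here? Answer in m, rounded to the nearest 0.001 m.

0.207 m

At 41.8897° a degree of longitude is 111000 × cos 41.8897° ≈ 82631.9 m, so 2.5e-06° corresponds to 0.20658 m.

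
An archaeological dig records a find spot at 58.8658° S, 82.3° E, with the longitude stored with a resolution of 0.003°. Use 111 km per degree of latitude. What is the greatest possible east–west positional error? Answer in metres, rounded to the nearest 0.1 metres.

86.1 metres

With a 0.003° grid the true value lies within half a step, ±0.003°/2 = ±0.0015°, of the stored one.
Parallels shrink by cos φ, so at 58.8658° a degree of longitude is 111000 × 0.5170 ≈ 57391.9 m.
So at most 0.0015° × 57391.9 ≈ 86.0879 m east–west.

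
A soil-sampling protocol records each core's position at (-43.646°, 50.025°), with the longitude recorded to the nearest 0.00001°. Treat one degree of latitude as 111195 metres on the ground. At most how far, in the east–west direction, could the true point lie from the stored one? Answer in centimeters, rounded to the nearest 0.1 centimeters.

Rounding to 5 decimal places leaves the longitude within ±5e-06° of the true value.
Parallels shrink by cos φ, so at 43.646° a degree of longitude is 111195 × 0.7236 ≈ 80462.7 m.
So at most 5e-06° × 80462.7 ≈ 0.402313 m east–west.
That is 0.402313 m = 40.231 cm.

40.2 centimeters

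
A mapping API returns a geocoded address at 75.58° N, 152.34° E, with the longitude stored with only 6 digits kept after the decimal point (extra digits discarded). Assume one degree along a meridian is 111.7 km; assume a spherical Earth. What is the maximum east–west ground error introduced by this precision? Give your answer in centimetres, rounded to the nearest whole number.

3 centimetres

Truncating at 6 decimal places can drop up to a full unit in the last place, so the longitude may be off by as much as 1e-06°.
One degree of longitude at 75.58° is 111700 × cos 75.58° ≈ 111700 × 0.2490 = 27816.4 m.
So at most 1e-06° × 27816.4 ≈ 0.0278164 m east–west.
That is 0.0278164 m = 2.7816 cm.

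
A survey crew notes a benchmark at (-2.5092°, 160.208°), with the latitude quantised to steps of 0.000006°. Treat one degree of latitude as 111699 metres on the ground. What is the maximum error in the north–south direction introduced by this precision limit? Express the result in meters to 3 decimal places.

With a 0.000006° grid the true value lies within half a step, ±0.000006°/2 = ±3e-06°, of the stored one.
Along the meridian that is 3e-06° × 111699 m/° = 0.335097 m.

0.335 meters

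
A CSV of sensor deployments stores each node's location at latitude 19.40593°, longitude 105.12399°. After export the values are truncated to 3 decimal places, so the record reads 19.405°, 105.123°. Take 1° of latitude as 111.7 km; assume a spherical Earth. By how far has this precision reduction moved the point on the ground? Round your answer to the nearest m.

147 m

Δlat = 19.40593 − 19.405 = +0.00093°; Δlon = 105.12399 − 105.123 = +0.00099°.
North–south shift: 0.00093 × 111700 = 103.881 m.
East–west at this latitude: 0.00099° × 111700 × cos 19.405° ≈ 0.00099 × 105355 = 104.301 m.
Hypotenuse of the two orthogonal shifts: √(103.881² + 104.301²) = 147.207 m.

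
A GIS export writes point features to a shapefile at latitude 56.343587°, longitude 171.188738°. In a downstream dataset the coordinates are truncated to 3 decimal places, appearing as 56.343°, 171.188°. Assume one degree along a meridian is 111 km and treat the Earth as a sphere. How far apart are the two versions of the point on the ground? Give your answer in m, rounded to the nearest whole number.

79 m

The latitude changed by +0.000587° and the longitude by +0.000738°.
North–south shift: 0.000587 × 111000 = 65.157 m.
E–W at 56.343°: 0.000738° × 111000 × cos 56.343° = 0.000738 × 111000 × 0.5542 ≈ 45.4006 m.
Hypotenuse of the two orthogonal shifts: √(65.157² + 45.4006²) = 79.4144 m.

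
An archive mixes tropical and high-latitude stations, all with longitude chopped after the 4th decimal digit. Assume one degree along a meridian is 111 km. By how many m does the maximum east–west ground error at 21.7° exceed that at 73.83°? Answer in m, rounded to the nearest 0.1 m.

Truncating at 4 decimal places can drop up to a full unit in the last place, so the longitude may be off by as much as 0.0001°.
At 21.7°: 0.0001° × 111000 × cos 21.7° = 0.0001 × 111000 × 0.9291 ≈ 10.313 m.
Error at 73.83° = 0.0001° × 111000 × cos 73.83° ≈ 11.1 × 0.2785 = 3.0912 m.
Difference: 10.313 − 3.0912 = 7.2222 m.

7.2 m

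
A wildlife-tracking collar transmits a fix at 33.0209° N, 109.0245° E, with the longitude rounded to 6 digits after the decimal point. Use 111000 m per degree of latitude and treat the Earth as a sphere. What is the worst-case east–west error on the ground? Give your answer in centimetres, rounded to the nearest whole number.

Rounding to 6 decimal places leaves the longitude within ±5e-07° of the true value.
Parallels shrink by cos φ, so at 33.0209° a degree of longitude is 111000 × 0.8385 ≈ 93070.4 m.
East–west error: 5e-07° × 93070.4 m/° ≈ 0.0465352 m.
That is 0.0465352 m = 4.6535 cm.

5 centimetres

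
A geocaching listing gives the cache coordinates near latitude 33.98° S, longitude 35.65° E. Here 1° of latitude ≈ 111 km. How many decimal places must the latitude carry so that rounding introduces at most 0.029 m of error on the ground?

7 decimal places

One degree of latitude covers 111000 m.
N decimal places → at most half a unit in the last place, 0.5 × 10⁻ᴺ° = 111000/2 × 10⁻ᴺ m.
Need 0.5 × 111000 × 10⁻ᴺ ≤ 0.029 → 10⁻ᴺ ≤ 5.225e-07, so N ≥ 6.28.
N = 6 would give 0.0555 m (too coarse); N = 7 gives 0.00555 m ≤ 0.029 m.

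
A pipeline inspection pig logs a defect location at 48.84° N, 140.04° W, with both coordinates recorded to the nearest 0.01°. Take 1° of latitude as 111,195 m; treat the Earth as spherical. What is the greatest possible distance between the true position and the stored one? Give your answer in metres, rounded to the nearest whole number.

666 metres

Rounding to 2 decimal places leaves each coordinate within ±0.005° of the true value.
Latitude error → 0.005 × 111195 = 555.975 m along the meridian.
Longitude error → 0.005 × 111195 × cos 48.84° = 0.005 × 111195 × 0.6582 ≈ 365.923 m.
The two errors are perpendicular, so the maximum displacement is √(555.975² + 365.923²) ≈ 665.588 m.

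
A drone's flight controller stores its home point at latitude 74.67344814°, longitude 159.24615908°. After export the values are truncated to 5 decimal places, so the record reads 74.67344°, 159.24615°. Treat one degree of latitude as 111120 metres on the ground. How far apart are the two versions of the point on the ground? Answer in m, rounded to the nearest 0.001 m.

Δlat = 74.67344814 − 74.67344 = +0.00000814°; Δlon = 159.24615908 − 159.24615 = +0.00000908°.
N–S: 0.00000814° × 111120 m/° = 0.904517 m.
East–west at this latitude: 0.00000908° × 111120 × cos 74.6734° ≈ 0.00000908 × 29371.3 = 0.266691 m.
Hypotenuse of the two orthogonal shifts: √(0.904517² + 0.266691²) = 0.943014 m.

0.943 m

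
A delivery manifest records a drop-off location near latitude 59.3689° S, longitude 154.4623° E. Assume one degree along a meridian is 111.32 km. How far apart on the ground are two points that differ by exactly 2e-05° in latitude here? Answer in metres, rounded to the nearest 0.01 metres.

2e-05° × 111320 m/° = 2.2264 m.

2.23 metres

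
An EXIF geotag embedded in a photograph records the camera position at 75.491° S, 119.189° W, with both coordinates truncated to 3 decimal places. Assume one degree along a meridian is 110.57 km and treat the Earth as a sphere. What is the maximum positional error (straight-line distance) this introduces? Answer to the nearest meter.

114 meters

Truncating at 3 decimal places can drop up to a full unit in the last place, so each coordinate may be off by as much as 0.001°.
N–S: 0.001° × 110570 m/° = 110.57 m.
East–west component at 75.491°: 0.001° × 110570 × cos 75.491° ≈ 0.001 × 27701.3 ≈ 27.7013 m.
The two errors are perpendicular, so the maximum displacement is √(110.57² + 27.7013²) ≈ 113.987 m.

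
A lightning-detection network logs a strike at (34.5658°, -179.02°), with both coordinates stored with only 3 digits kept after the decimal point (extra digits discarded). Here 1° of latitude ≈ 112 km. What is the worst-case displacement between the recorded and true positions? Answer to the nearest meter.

145 meters

Truncating at 3 decimal places can drop up to a full unit in the last place, so each coordinate may be off by as much as 0.001°.
North–south component: 0.001° × 112000 = 112 m.
E–W at 34.5658°: 0.001° × 112000 × cos 34.5658° = 0.001 × 112000 × 0.8235 ≈ 92.2292 m.
Combining orthogonally: (112² + 92.2292²)^½ ≈ 145.087 m.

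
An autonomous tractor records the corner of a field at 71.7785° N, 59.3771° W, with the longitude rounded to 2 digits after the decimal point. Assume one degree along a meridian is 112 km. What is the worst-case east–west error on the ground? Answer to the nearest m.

Rounding to 2 decimal places leaves the longitude within ±0.005° of the true value.
At latitude 71.7785° a degree of longitude spans 112000 m × cos 71.7785° = 112000 × 0.3127 ≈ 35021.4 m.
East–west error: 0.005° × 35021.4 m/° ≈ 175.107 m.

175 m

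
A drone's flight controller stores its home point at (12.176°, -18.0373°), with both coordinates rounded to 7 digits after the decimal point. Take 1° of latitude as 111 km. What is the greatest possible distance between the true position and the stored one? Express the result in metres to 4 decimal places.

0.0078 metres

Rounding to 7 decimal places leaves each coordinate within ±5e-08° of the true value.
N–S: 5e-08° × 111000 m/° = 0.00555 m.
E–W at 12.176°: 5e-08° × 111000 × cos 12.176° = 5e-08 × 111000 × 0.9775 ≈ 0.00542515 m.
Worst case both components are at the extreme and orthogonal: √(0.00555² + 0.00542515²) ≈ 0.0077611 m.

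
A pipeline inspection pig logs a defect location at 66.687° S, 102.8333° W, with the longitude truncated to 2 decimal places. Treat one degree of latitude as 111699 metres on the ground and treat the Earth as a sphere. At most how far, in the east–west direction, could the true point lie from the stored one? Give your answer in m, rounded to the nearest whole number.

Truncating at 2 decimal places can drop up to a full unit in the last place, so the longitude may be off by as much as 0.01°.
At latitude 66.687° a degree of longitude spans 111699 m × cos 66.687° = 111699 × 0.3958 ≈ 44205.3 m.
Maximum E–W displacement: 0.01 × 44205.3 = 442.053 m.

442 m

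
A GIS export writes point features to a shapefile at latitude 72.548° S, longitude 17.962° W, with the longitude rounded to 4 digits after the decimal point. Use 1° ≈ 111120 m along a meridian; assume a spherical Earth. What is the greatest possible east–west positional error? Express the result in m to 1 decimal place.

Rounding to 4 decimal places leaves the longitude within ±5e-05° of the true value.
One degree of longitude at 72.548° is 111120 × cos 72.548° ≈ 111120 × 0.2999 = 33325.6 m.
East–west error: 5e-05° × 33325.6 m/° ≈ 1.66628 m.

1.7 m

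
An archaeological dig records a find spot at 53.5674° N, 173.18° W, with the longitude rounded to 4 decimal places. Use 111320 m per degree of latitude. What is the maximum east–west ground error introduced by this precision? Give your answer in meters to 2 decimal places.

3.31 meters

Rounding to 4 decimal places leaves the longitude within ±5e-05° of the true value.
At latitude 53.5674° a degree of longitude spans 111320 m × cos 53.5674° = 111320 × 0.5939 ≈ 66110.4 m.
So at most 5e-05° × 66110.4 ≈ 3.30552 m east–west.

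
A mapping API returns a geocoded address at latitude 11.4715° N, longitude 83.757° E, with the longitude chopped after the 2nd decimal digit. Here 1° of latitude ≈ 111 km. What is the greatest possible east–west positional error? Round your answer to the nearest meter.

Truncating at 2 decimal places can drop up to a full unit in the last place, so the longitude may be off by as much as 0.01°.
Parallels shrink by cos φ, so at 11.4715° a degree of longitude is 111000 × 0.9800 ≈ 108783 m.
East–west error: 0.01° × 108783 m/° ≈ 1087.83 m.

1088 meters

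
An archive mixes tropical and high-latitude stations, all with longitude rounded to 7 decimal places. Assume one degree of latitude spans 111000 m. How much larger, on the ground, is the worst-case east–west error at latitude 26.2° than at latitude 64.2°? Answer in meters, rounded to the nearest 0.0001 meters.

Rounding to 7 decimal places leaves the longitude within ±5e-08° of the true value.
Error at 26.2° = 5e-08° × 111000 × cos 26.2° ≈ 0.00555 × 0.8973 = 0.0049798 m.
At 64.2°: 5e-08° × 111000 × cos 64.2° = 5e-08 × 111000 × 0.4352 ≈ 0.0024155 m.
So the lower-latitude error exceeds the higher by 0.0049798 − 0.0024155 = 0.0025643 m.

0.0026 meters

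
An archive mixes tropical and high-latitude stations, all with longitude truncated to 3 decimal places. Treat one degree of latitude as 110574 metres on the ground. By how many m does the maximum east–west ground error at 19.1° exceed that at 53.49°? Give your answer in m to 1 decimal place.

Truncating at 3 decimal places can drop up to a full unit in the last place, so the longitude may be off by as much as 0.001°.
At 19.1°: 0.001° × 110574 × cos 19.1° = 0.001 × 110574 × 0.9449 ≈ 104.49 m.
Error at 53.49° = 0.001° × 110574 × cos 53.49° ≈ 110.57 × 0.5950 = 65.787 m.
Difference: 104.49 − 65.787 = 38.699 m.

38.7 m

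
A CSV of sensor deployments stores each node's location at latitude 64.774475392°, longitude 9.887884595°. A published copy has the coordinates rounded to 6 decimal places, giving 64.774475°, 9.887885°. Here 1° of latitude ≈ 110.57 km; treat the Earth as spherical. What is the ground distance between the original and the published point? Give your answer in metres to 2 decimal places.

0.05 metres

Δlat = 64.774475392 − 64.774475 = +0.000000392°; Δlon = 9.887884595 − 9.887885 = -0.000000405°.
N–S: 0.000000392° × 110570 m/° = 0.0433434 m.
East–west at this latitude: -0.000000405° × 110570 × cos 64.7745° ≈ -0.000000405 × 47123 = -0.0190848 m.
Hypotenuse of the two orthogonal shifts: √(0.0433434² + 0.0190848²) = 0.0473591 m.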